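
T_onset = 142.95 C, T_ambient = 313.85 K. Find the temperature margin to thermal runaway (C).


Convert: T_ambient = 313.85 K = 40.7 C
margin = 142.95 - 40.7 = 102.25 C

102.25 C


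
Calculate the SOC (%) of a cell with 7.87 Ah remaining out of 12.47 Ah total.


SOC% = 7.87 / 12.47 * 100 = 63.11%

63.11%


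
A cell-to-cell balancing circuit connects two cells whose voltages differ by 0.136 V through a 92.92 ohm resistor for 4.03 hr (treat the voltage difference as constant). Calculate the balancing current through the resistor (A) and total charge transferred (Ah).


First, Ohm's law: I_bal = 0.136 V / 92.92 ohm = 0.0014636 A
Then Q = I * t = 0.0014636 A * 4.03 hr = 0.005898 Ah

I=0.0014636 A, Q=0.005898 Ah


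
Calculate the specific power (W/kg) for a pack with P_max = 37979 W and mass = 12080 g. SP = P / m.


Convert: m = 12080 g = 12.08 kg
Specific power = 37979 W / 12.08 kg = 3144 W/kg

3144 W/kg


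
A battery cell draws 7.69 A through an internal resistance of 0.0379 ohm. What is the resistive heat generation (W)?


I^2 = 59.136
Q = 59.136 * 0.0379 = 2.241 W

2.241 W


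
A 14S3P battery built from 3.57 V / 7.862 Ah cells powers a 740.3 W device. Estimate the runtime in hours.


Step 1: E_pack = Ns * V_cell * Np * C_cell = 14 * 3.57 * 3 * 7.862 = 1178.8 Wh
Step 2: t = E_pack / P = 1178.8 / 740.3 = 1.592 hr

1.592 hr


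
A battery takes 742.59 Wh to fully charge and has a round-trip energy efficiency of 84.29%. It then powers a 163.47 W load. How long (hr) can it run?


Step 1: E_discharge = eta/100 * E_charge = 84.29/100 * 742.59 = 625.93 Wh
Step 2: t = E_discharge / P = 625.93 / 163.47 = 3.829 hr

3.829 hr


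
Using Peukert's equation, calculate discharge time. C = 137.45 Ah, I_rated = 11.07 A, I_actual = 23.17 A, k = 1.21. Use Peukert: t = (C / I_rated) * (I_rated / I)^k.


Step 1: t_rated = C / I_rated = 137.45 / 11.07 = 12.416 hr
Step 2: ratio = 11.07 / 23.17 = 0.47777
Step 3: ratio^k = 0.47777^1.21 = 0.40912
Step 4: t = t_rated * ratio^k = 12.416 * 0.40912 = 5.080 hr

5.080 hr


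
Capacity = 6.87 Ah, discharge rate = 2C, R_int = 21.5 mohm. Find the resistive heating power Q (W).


Convert: R = 21.5 mohm = 0.0215 ohm
Step 1: I = C_rate * capacity = 2 * 6.87 = 13.74 A
Step 2: Q = I^2 * R = 13.74^2 * 0.0215 = 188.79 * 0.0215 = 4.059 W

4.059 W


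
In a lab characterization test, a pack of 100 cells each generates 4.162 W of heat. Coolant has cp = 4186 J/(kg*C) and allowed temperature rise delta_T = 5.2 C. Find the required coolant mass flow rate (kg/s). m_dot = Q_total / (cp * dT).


Q_total = 100 * 4.162 = 416.2 W
m_dot = Q_total / (cp * dT) = 416.2 / (4186 * 5.2) = 0.01912 kg/s

0.01912 kg/s


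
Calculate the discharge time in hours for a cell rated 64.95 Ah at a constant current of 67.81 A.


t = capacity / current = 64.95 / 67.81 = 0.9578 hr

0.9578 hr


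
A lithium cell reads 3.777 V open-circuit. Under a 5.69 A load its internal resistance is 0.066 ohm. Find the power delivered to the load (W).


Step 1: V_terminal = OCV - I*R = 3.777 - 5.69 * 0.066 = 3.4015 V
Step 2: P_out = V_terminal * I = 3.4015 * 5.69 = 19.35 W

19.35 W


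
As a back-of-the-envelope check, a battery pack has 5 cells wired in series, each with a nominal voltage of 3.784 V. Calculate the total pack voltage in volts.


V_pack = n * V_cell = 5 * 3.784 = 18.92 V

18.92 V


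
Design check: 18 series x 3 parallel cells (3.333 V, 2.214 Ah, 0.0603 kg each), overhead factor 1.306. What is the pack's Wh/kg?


Step 1: V_pack = 18 * 3.333 = 59.994 V
Step 2: C_pack = 3 * 2.214 = 6.642 Ah
Step 3: E_pack = V_pack * C_pack = 59.994 * 6.642 = 398.48 Wh
Step 4: m_pack = 18 * 3 * 0.0603 * 1.306 = 4.2526 kg
Step 5: ED = E_pack / m_pack = 398.48 / 4.2526 = 93.70 Wh/kg

93.70 Wh/kg


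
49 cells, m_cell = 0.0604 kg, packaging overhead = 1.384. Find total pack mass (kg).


Cell mass sum = 49 * 0.0604 = 2.9596 kg
With overhead 1.384: m_pack = 2.9596 * 1.384 = 4.096 kg

4.096 kg


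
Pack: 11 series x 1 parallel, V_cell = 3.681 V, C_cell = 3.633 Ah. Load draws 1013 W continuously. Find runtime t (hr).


Step 1: E_pack = Ns * V_cell * Np * C_cell = 11 * 3.681 * 1 * 3.633 = 147.1 Wh
Step 2: t = E_pack / P = 147.1 / 1013 = 0.1452 hr

0.1452 hr


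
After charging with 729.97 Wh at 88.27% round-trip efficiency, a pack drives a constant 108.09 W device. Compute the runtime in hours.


Step 1: E_discharge = eta/100 * E_charge = 88.27/100 * 729.97 = 644.34 Wh
Step 2: t = E_discharge / P = 644.34 / 108.09 = 5.961 hr

5.961 hr


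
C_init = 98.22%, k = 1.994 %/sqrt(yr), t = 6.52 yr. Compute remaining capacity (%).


Step 1: sqrt(6.52 yr) = 2.5534
Step 2: drop = 1.994 * 2.5534 = 5.0915
Step 3: C_final = 98.22 - 5.0915 = 93.13%

93.13%


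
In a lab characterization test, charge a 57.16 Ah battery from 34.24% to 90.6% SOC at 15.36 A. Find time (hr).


delta_Ah = 57.16 * (90.6 - 34.24) / 100 = 32.215 Ah
t = delta_Ah / I = 32.215 / 15.36 = 2.097 hr

2.097 hr


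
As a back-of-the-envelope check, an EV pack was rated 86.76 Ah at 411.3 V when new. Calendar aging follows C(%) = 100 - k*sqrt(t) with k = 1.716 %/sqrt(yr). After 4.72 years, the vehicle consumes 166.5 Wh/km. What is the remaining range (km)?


Step 1: capacity retention = 100 - 1.716 * sqrt(4.72) = 100 - 1.716 * 2.1726 = 96.272%
Step 2: C_now = 86.76 * 96.272/100 = 83.526 Ah
Step 3: E_pack = V * C_now = 411.3 * 83.526 = 34354 Wh
Step 4: range = E_pack / consumption = 34354 / 166.5 = 206.3 km

206.3 km


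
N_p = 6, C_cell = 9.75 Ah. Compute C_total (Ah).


C_total = 6 * 9.75 = 58.5 Ah

58.5 Ah


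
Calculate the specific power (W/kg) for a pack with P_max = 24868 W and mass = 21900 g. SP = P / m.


Convert: m = 21900 g = 21.9 kg
Specific power = 24868 W / 21.9 kg = 1136 W/kg

1136 W/kg


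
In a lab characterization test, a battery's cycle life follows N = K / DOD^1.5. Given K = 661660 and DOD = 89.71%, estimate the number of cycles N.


DOD^1.5 = 849.69
N = K / DOD^1.5 = 661660 / 849.69 = 778.7

778.7 cycles


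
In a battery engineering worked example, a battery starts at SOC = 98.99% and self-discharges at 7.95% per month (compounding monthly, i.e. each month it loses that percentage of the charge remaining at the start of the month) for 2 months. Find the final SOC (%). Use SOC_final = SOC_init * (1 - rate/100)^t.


Monthly retention factor = 1 - 7.95/100 = 0.9205
Over 2 months: factor^2 = 0.84732
SOC_final = 98.99 * 0.84732 = 83.88%

83.88%


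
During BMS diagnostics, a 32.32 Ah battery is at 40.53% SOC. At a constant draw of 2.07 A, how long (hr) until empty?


Step 1: remaining = SOC/100 * C_total = 40.53/100 * 32.32 = 13.099 Ah
Step 2: t = remaining / I = 13.099 / 2.07 = 6.328 hr

6.328 hr


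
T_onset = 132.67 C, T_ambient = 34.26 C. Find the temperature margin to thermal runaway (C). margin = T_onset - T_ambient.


Safety margin = 132.67 C - 34.26 C = 98.41 C

98.41 C


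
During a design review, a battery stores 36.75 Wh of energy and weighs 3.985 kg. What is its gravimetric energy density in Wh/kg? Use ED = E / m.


ED = E / m = 36.75 / 3.985 = 9.222 Wh/kg

9.222 Wh/kg


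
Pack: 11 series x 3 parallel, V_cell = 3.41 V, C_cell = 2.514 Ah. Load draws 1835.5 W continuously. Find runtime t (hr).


Step 1: E_pack = Ns * V_cell * Np * C_cell = 11 * 3.41 * 3 * 2.514 = 282.9 Wh
Step 2: t = E_pack / P = 282.9 / 1835.5 = 0.1541 hr

0.1541 hr


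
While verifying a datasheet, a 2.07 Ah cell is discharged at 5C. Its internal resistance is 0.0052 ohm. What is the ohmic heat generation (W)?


Step 1: I = C_rate * capacity = 5 * 2.07 = 10.35 A
Step 2: Q = I^2 * R = 10.35^2 * 0.0052 = 107.12 * 0.0052 = 0.5570 W

0.5570 W


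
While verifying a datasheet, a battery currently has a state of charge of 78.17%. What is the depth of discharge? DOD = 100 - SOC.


DOD = 100 - SOC = 100 - 78.17 = 21.83%

21.83%


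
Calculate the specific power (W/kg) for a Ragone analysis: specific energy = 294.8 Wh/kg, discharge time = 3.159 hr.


P_specific = E / t = 294.8 / 3.159 = 93.32 W/kg

93.32 W/kg


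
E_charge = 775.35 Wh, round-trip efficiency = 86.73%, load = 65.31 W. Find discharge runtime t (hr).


Step 1: E_discharge = eta/100 * E_charge = 86.73/100 * 775.35 = 672.46 Wh
Step 2: t = E_discharge / P = 672.46 / 65.31 = 10.30 hr

10.30 hr


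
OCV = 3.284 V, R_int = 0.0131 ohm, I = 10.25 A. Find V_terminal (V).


V = OCV - I*R = 3.284 - 10.25 * 0.0131 = 3.150 V

3.150 V


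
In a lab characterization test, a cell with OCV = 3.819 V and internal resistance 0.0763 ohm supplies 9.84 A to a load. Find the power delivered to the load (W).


Step 1: V_terminal = OCV - I*R = 3.819 - 9.84 * 0.0763 = 3.0682 V
Step 2: P_out = V_terminal * I = 3.0682 * 9.84 = 30.19 W

30.19 W


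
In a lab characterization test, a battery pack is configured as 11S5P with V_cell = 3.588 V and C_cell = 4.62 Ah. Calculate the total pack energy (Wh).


E = Ns * Vcell * Np * Ccell = 11 * 3.588 * 5 * 4.62 = 911.7 Wh

911.7 Wh


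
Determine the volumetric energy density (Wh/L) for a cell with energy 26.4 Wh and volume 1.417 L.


ED = E / V = 26.4 / 1.417 = 18.63 Wh/L

18.63 Wh/L


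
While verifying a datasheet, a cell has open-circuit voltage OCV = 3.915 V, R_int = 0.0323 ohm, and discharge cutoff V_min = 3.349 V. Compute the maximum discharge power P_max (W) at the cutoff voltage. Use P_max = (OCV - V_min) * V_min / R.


dV = OCV - V_min = 0.566 V (so I_max = dV / R)
P_max = dV * V_min / R = 0.566 * 3.349 / 0.0323 = 58.69 W

58.69 W


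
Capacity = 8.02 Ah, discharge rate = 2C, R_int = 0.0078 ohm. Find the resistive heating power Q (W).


Step 1: I = C_rate * capacity = 2 * 8.02 = 16.04 A
Step 2: Q = I^2 * R = 16.04^2 * 0.0078 = 257.28 * 0.0078 = 2.007 W

2.007 W


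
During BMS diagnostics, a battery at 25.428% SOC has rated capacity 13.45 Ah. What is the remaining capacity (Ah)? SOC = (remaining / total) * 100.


remaining = SOC / 100 * total = 25.428 / 100 * 13.45 = 3.420 Ah

3.420 Ah


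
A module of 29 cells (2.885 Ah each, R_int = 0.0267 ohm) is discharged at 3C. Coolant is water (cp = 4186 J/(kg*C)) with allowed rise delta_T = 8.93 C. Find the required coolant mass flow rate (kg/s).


Step 1: I = 3 * 2.885 = 8.655 A
Step 2: Q_cell = I^2 * R = 8.655^2 * 0.0267 = 2.0001 W
Step 3: Q_total = 29 * 2.0001 = 58.003 W
Step 4: m_dot = Q_total / (cp * dT) = 58.003 / (4186 * 8.93) = 0.001552 kg/s

0.001552 kg/s


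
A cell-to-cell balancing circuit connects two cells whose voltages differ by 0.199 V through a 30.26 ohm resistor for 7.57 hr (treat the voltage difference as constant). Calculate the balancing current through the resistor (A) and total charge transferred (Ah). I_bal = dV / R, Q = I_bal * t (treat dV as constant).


I_bal = dV / R = 0.199 / 30.26 = 0.0065763 A
Q = I_bal * t = 0.0065763 * 7.57 = 0.04978 Ah

I=0.0065763 A, Q=0.04978 Ah


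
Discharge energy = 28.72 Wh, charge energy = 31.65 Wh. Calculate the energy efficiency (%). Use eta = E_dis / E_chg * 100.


Round-trip efficiency = 28.72/31.65 * 100% = 90.74%

90.74%


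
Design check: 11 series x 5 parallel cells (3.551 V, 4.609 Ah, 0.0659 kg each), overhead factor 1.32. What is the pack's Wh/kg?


Step 1: V_pack = 11 * 3.551 = 39.061 V
Step 2: C_pack = 5 * 4.609 = 23.045 Ah
Step 3: E_pack = V_pack * C_pack = 39.061 * 23.045 = 900.16 Wh
Step 4: m_pack = 11 * 5 * 0.0659 * 1.32 = 4.7843 kg
Step 5: ED = E_pack / m_pack = 900.16 / 4.7843 = 188.1 Wh/kg

188.1 Wh/kg


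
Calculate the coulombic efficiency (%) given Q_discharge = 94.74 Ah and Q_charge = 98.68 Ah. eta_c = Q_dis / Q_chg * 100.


Coulombic efficiency = 94.74/98.68 * 100% = 96.01%

96.01%


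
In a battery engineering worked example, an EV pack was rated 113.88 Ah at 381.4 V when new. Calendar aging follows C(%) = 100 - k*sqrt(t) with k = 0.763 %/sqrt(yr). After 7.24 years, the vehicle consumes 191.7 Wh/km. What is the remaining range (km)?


Step 1: capacity retention = 100 - 0.763 * sqrt(7.24) = 100 - 0.763 * 2.6907 = 97.947%
Step 2: C_now = 113.88 * 97.947/100 = 111.54 Ah
Step 3: E_pack = V * C_now = 381.4 * 111.54 = 42541 Wh
Step 4: range = E_pack / consumption = 42541 / 191.7 = 221.9 km

221.9 km


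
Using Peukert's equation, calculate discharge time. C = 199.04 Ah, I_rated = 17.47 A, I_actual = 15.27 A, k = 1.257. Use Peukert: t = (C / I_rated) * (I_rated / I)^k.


Step 1: t_rated = C / I_rated = 199.04 / 17.47 = 11.393 hr
Step 2: ratio = 17.47 / 15.27 = 1.1441
Step 3: ratio^k = 1.1441^1.257 = 1.1844
Step 4: t = t_rated * ratio^k = 11.393 * 1.1844 = 13.49 hr

13.49 hr


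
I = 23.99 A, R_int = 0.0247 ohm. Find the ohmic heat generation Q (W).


I^2 = 575.52
Q = 575.52 * 0.0247 = 14.22 W

14.22 W


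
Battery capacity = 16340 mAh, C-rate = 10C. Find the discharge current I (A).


Convert: capacity = 16340 mAh = 16.34 Ah
I = C_rate * capacity = 10 * 16.34 = 163.4 A

163.4 A


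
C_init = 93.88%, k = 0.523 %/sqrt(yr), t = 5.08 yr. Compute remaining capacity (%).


sqrt(t) = sqrt(5.08) = 2.2539
C_final = 93.88 - 0.523 * 2.2539 = 92.70%

92.70%


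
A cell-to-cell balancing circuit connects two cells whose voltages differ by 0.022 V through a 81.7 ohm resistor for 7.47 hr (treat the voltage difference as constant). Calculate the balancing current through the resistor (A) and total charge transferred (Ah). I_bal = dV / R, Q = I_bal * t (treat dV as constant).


I_bal = dV / R = 0.022 / 81.7 = 2.6928e-04 A
Q = I_bal * t = 2.6928e-04 * 7.47 = 0.002012 Ah

I=2.6928e-04 A, Q=0.002012 Ah


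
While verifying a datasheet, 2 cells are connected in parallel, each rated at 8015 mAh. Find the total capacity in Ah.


Convert: C_cell = 8015 mAh = 8.015 Ah
C_total = 2 * 8.015 = 16.03 Ah

16.03 Ah


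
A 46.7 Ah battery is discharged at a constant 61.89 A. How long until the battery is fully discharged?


t = capacity / current = 46.7 / 61.89 = 0.7546 hr

0.7546 hr


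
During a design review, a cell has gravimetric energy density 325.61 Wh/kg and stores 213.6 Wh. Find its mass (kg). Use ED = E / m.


m = E / ED = 213.6 / 325.61 = 0.6560 kg

0.6560 kg


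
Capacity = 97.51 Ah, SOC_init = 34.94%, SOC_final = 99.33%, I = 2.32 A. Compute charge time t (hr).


delta_Ah = 97.51 * (99.33 - 34.94) / 100 = 62.787 Ah
t = delta_Ah / I = 62.787 / 2.32 = 27.06 hr

27.06 hr


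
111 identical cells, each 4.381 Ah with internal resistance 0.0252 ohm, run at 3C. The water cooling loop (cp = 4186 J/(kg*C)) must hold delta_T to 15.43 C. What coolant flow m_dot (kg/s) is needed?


Step 1: I = 3 * 4.381 = 13.143 A
Step 2: Q_cell = I^2 * R = 13.143^2 * 0.0252 = 4.353 W
Step 3: Q_total = 111 * 4.353 = 483.18 W
Step 4: m_dot = Q_total / (cp * dT) = 483.18 / (4186 * 15.43) = 0.007481 kg/s

0.007481 kg/s


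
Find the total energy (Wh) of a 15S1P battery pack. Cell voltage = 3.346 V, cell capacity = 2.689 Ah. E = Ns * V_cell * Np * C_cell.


V_pack = 15 * 3.346 = 50.19 V
C_pack = 1 * 2.689 = 2.689 Ah
E = V_pack * C_pack = 50.19 * 2.689 = 135.0 Wh

135.0 Wh


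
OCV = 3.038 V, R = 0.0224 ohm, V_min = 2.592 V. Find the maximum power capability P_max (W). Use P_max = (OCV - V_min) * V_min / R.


P_max = (OCV - V_min) * V_min / R = (3.038 - 2.592) * 2.592 / 0.0224 = 0.446 * 2.592 / 0.0224 = 51.61 W

51.61 W


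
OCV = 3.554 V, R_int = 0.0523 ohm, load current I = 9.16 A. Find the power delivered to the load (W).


Step 1: V_terminal = OCV - I*R = 3.554 - 9.16 * 0.0523 = 3.0749 V
Step 2: P_out = V_terminal * I = 3.0749 * 9.16 = 28.17 W

28.17 W


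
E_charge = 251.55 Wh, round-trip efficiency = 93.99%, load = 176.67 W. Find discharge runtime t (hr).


Step 1: E_discharge = eta/100 * E_charge = 93.99/100 * 251.55 = 236.43 Wh
Step 2: t = E_discharge / P = 236.43 / 176.67 = 1.338 hr

1.338 hr


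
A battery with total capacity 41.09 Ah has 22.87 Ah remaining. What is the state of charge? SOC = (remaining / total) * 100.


SOC = (remaining / total) * 100 = (22.87 / 41.09) * 100 = 55.66%

55.66%


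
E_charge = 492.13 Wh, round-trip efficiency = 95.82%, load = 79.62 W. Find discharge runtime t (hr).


Step 1: E_discharge = eta/100 * E_charge = 95.82/100 * 492.13 = 471.56 Wh
Step 2: t = E_discharge / P = 471.56 / 79.62 = 5.923 hr

5.923 hr


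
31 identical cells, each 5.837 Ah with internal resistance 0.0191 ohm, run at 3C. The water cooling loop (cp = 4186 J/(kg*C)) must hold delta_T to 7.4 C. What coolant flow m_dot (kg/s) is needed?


Step 1: I = 3 * 5.837 = 17.511 A
Step 2: Q_cell = I^2 * R = 17.511^2 * 0.0191 = 5.8567 W
Step 3: Q_total = 31 * 5.8567 = 181.56 W
Step 4: m_dot = Q_total / (cp * dT) = 181.56 / (4186 * 7.4) = 0.005861 kg/s

0.005861 kg/s


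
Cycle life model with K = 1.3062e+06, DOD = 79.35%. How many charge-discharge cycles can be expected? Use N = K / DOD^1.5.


DOD^1.5 = 706.84
N = K / DOD^1.5 = 1.3062e+06 / 706.84 = 1848

1848 cycles


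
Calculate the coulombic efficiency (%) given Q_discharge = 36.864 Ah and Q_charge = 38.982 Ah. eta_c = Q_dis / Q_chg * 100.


eta_c = Q_dis / Q_chg * 100 = 36.864 / 38.982 * 100 = 94.57%

94.57%


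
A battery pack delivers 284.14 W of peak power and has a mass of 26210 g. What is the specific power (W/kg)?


Convert: m = 26210 g = 26.21 kg
SP = P / m = 284.14 / 26.21 = 10.84 W/kg

10.84 W/kg


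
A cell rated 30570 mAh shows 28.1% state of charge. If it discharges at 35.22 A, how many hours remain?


Convert: C_total = 30570 mAh = 30.57 Ah
Step 1: remaining = SOC/100 * C_total = 28.1/100 * 30.57 = 8.5902 Ah
Step 2: t = remaining / I = 8.5902 / 35.22 = 0.2439 hr

0.2439 hr


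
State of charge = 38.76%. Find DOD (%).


DOD = 100 - SOC = 100 - 38.76 = 61.24%

61.24%


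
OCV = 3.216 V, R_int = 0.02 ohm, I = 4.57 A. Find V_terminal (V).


V = OCV - I*R = 3.216 - 4.57 * 0.02 = 3.125 V

3.125 V


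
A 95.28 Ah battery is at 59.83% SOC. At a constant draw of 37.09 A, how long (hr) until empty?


Step 1: remaining = SOC/100 * C_total = 59.83/100 * 95.28 = 57.006 Ah
Step 2: t = remaining / I = 57.006 / 37.09 = 1.537 hr

1.537 hr


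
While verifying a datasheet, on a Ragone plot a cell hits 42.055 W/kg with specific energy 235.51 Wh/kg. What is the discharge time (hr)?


t = E / P = 235.51 / 42.055 = 5.600 hr

5.600 hr


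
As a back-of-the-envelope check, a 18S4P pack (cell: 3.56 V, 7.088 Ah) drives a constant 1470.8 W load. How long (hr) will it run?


Step 1: E_pack = Ns * V_cell * Np * C_cell = 18 * 3.56 * 4 * 7.088 = 1816.8 Wh
Step 2: t = E_pack / P = 1816.8 / 1470.8 = 1.235 hr

1.235 hr


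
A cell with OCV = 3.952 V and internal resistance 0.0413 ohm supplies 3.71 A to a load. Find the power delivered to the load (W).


Step 1: V_terminal = OCV - I*R = 3.952 - 3.71 * 0.0413 = 3.7988 V
Step 2: P_out = V_terminal * I = 3.7988 * 3.71 = 14.09 W

14.09 W


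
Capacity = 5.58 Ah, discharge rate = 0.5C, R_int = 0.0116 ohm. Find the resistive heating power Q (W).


Step 1: I = C_rate * capacity = 0.5 * 5.58 = 2.79 A
Step 2: Q = I^2 * R = 2.79^2 * 0.0116 = 7.7841 * 0.0116 = 0.09030 W

0.09030 W


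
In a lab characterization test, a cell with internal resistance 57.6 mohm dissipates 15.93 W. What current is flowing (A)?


Convert: R = 57.6 mohm = 0.0576 ohm
I = sqrt(Q / R) = sqrt(15.93 / 0.0576) = sqrt(276.56) = 16.63 A

16.63 A


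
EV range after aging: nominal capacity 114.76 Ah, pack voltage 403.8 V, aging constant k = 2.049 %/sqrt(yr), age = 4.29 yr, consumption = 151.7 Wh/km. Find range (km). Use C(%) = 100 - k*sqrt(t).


Step 1: capacity retention = 100 - 2.049 * sqrt(4.29) = 100 - 2.049 * 2.0712 = 95.756%
Step 2: C_now = 114.76 * 95.756/100 = 109.89 Ah
Step 3: E_pack = V * C_now = 403.8 * 109.89 = 44374 Wh
Step 4: range = E_pack / consumption = 44374 / 151.7 = 292.5 km

292.5 km


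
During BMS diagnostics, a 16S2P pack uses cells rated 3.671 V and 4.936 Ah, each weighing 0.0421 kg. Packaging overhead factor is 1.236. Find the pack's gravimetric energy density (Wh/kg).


Step 1: V_pack = 16 * 3.671 = 58.736 V
Step 2: C_pack = 2 * 4.936 = 9.872 Ah
Step 3: E_pack = V_pack * C_pack = 58.736 * 9.872 = 579.84 Wh
Step 4: m_pack = 16 * 2 * 0.0421 * 1.236 = 1.6651 kg
Step 5: ED = E_pack / m_pack = 579.84 / 1.6651 = 348.2 Wh/kg

348.2 Wh/kg


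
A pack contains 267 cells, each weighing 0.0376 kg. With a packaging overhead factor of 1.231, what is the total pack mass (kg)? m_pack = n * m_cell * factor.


Cell mass sum = 267 * 0.0376 = 10.039 kg
With overhead 1.231: m_pack = 10.039 * 1.231 = 12.36 kg

12.36 kg


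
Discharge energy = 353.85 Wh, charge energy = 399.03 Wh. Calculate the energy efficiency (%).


Round-trip efficiency = 353.85/399.03 * 100% = 88.68%

88.68%


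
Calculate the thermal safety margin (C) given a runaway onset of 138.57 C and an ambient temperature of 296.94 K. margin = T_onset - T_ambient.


Convert: T_ambient = 296.94 K = 23.79 C
margin = 138.57 - 23.79 = 114.78 C

114.78 C


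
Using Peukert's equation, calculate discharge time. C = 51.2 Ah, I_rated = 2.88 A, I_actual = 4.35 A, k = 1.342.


Step 1: t_rated = C / I_rated = 51.2 / 2.88 = 17.778 hr
Step 2: ratio = 2.88 / 4.35 = 0.66207
Step 3: ratio^k = 0.66207^1.342 = 0.57498
Step 4: t = t_rated * ratio^k = 17.778 * 0.57498 = 10.22 hr

10.22 hr


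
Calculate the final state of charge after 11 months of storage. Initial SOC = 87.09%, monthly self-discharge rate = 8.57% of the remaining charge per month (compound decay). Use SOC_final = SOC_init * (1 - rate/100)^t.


Monthly retention factor = 1 - 8.57/100 = 0.9143
Over 11 months: factor^11 = 0.37323
SOC_final = 87.09 * 0.37323 = 32.50%

32.50%


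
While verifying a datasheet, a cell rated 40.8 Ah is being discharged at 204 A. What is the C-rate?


Rearranging: C_rate = 204 / 40.8 = 5C

5C


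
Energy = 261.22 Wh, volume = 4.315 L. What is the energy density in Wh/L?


Volumetric ED = 261.22 Wh / 4.315 L = 60.54 Wh/L

60.54 Wh/L


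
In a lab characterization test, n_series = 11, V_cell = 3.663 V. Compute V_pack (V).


Series voltages add: 11 * 3.663 V = 40.293 V

40.293 V


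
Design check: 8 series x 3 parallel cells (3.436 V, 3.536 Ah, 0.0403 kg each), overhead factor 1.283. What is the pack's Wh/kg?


Step 1: V_pack = 8 * 3.436 = 27.488 V
Step 2: C_pack = 3 * 3.536 = 10.608 Ah
Step 3: E_pack = V_pack * C_pack = 27.488 * 10.608 = 291.59 Wh
Step 4: m_pack = 8 * 3 * 0.0403 * 1.283 = 1.2409 kg
Step 5: ED = E_pack / m_pack = 291.59 / 1.2409 = 235.0 Wh/kg

235.0 Wh/kg


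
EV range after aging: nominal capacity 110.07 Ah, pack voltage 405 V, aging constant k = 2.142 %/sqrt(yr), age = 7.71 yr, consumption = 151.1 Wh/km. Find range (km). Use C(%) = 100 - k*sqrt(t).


Step 1: capacity retention = 100 - 2.142 * sqrt(7.71) = 100 - 2.142 * 2.7767 = 94.052%
Step 2: C_now = 110.07 * 94.052/100 = 103.52 Ah
Step 3: E_pack = V * C_now = 405 * 103.52 = 41926 Wh
Step 4: range = E_pack / consumption = 41926 / 151.1 = 277.5 km

277.5 km


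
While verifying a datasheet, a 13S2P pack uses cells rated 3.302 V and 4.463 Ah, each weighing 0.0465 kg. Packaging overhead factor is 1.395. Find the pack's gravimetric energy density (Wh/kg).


Step 1: V_pack = 13 * 3.302 = 42.926 V
Step 2: C_pack = 2 * 4.463 = 8.926 Ah
Step 3: E_pack = V_pack * C_pack = 42.926 * 8.926 = 383.16 Wh
Step 4: m_pack = 13 * 2 * 0.0465 * 1.395 = 1.6866 kg
Step 5: ED = E_pack / m_pack = 383.16 / 1.6866 = 227.2 Wh/kg

227.2 Wh/kg


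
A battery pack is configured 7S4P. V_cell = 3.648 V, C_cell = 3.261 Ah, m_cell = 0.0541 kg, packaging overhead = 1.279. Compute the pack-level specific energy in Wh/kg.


Step 1: V_pack = 7 * 3.648 = 25.536 V
Step 2: C_pack = 4 * 3.261 = 13.044 Ah
Step 3: E_pack = V_pack * C_pack = 25.536 * 13.044 = 333.09 Wh
Step 4: m_pack = 7 * 4 * 0.0541 * 1.279 = 1.9374 kg
Step 5: ED = E_pack / m_pack = 333.09 / 1.9374 = 171.9 Wh/kg

171.9 Wh/kg


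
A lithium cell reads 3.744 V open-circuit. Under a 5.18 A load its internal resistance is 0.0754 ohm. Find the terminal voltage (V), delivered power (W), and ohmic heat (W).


Step 1: V_terminal = OCV - I*R = 3.744 - 5.18 * 0.0754 = 3.3534 V
Step 2: P_out = V_terminal * I = 3.3534 * 5.18 = 17.37 W
Step 3: Q = I^2 * R = 5.18^2 * 0.0754 = 2.023 W

V=3.3534 V, P=17.37 W, Q=2.023 W


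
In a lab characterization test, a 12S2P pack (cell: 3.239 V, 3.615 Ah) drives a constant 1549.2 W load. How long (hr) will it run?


Step 1: E_pack = Ns * V_cell * Np * C_cell = 12 * 3.239 * 2 * 3.615 = 281.02 Wh
Step 2: t = E_pack / P = 281.02 / 1549.2 = 0.1814 hr

0.1814 hr


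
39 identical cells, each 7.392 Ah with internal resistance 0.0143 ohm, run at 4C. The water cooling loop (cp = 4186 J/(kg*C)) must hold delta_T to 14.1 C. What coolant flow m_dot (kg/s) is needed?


Step 1: I = 4 * 7.392 = 29.568 A
Step 2: Q_cell = I^2 * R = 29.568^2 * 0.0143 = 12.502 W
Step 3: Q_total = 39 * 12.502 = 487.58 W
Step 4: m_dot = Q_total / (cp * dT) = 487.58 / (4186 * 14.1) = 0.008261 kg/s

0.008261 kg/s


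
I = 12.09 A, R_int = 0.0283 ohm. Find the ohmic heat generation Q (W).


I^2 = 146.17
Q = 146.17 * 0.0283 = 4.137 W

4.137 W


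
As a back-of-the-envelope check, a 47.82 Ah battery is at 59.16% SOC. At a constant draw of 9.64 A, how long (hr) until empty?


Step 1: remaining = SOC/100 * C_total = 59.16/100 * 47.82 = 28.29 Ah
Step 2: t = remaining / I = 28.29 / 9.64 = 2.935 hr

2.935 hr


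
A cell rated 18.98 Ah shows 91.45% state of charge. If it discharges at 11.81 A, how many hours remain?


Step 1: remaining = SOC/100 * C_total = 91.45/100 * 18.98 = 17.357 Ah
Step 2: t = remaining / I = 17.357 / 11.81 = 1.470 hr

1.470 hr


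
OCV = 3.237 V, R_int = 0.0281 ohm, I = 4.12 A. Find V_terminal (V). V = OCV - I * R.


IR drop = 4.12 * 0.0281 = 0.11577 V
V = 3.237 - 0.11577 = 3.121 V

3.121 V


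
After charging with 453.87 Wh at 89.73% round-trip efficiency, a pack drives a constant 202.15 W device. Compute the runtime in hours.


Step 1: E_discharge = eta/100 * E_charge = 89.73/100 * 453.87 = 407.26 Wh
Step 2: t = E_discharge / P = 407.26 / 202.15 = 2.015 hr

2.015 hr


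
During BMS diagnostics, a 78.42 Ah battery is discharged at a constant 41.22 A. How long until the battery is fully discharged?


Runtime = 78.42 Ah / 41.22 A = 1.902 hr

1.902 hr


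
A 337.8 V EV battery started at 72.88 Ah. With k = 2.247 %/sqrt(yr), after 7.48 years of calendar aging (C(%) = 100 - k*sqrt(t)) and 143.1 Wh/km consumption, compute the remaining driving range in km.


Step 1: capacity retention = 100 - 2.247 * sqrt(7.48) = 100 - 2.247 * 2.735 = 93.854%
Step 2: C_now = 72.88 * 93.854/100 = 68.401 Ah
Step 3: E_pack = V * C_now = 337.8 * 68.401 = 23106 Wh
Step 4: range = E_pack / consumption = 23106 / 143.1 = 161.5 km

161.5 km


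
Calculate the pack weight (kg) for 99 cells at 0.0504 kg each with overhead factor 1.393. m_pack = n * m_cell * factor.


Cell mass sum = 99 * 0.0504 = 4.9896 kg
With overhead 1.393: m_pack = 4.9896 * 1.393 = 6.951 kg

6.951 kg


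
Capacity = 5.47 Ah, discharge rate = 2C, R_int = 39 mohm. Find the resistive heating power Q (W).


Convert: R = 39 mohm = 0.039 ohm
Step 1: I = C_rate * capacity = 2 * 5.47 = 10.94 A
Step 2: Q = I^2 * R = 10.94^2 * 0.039 = 119.68 * 0.039 = 4.668 W

4.668 W


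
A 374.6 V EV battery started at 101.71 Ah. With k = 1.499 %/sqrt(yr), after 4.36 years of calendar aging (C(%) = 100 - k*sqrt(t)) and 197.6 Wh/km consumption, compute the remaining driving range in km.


Step 1: capacity retention = 100 - 1.499 * sqrt(4.36) = 100 - 1.499 * 2.0881 = 96.87%
Step 2: C_now = 101.71 * 96.87/100 = 98.526 Ah
Step 3: E_pack = V * C_now = 374.6 * 98.526 = 36908 Wh
Step 4: range = E_pack / consumption = 36908 / 197.6 = 186.8 km

186.8 km


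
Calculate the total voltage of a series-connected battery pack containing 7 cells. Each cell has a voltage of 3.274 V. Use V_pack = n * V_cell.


V_pack = n * V_cell = 7 * 3.274 = 22.918 V

22.918 V


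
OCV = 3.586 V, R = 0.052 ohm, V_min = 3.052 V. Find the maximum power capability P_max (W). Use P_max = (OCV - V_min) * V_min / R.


dV = OCV - V_min = 0.534 V (so I_max = dV / R)
P_max = dV * V_min / R = 0.534 * 3.052 / 0.052 = 31.34 W

31.34 W


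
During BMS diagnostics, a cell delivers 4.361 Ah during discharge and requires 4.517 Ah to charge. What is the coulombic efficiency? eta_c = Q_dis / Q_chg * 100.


Coulombic efficiency = 4.361/4.517 * 100% = 96.55%

96.55%


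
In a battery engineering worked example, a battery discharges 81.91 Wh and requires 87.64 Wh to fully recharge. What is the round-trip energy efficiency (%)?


Round-trip efficiency = 81.91/87.64 * 100% = 93.46%

93.46%


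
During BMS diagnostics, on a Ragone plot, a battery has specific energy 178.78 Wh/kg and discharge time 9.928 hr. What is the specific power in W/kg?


P_specific = E / t = 178.78 / 9.928 = 18.01 W/kg

18.01 W/kg


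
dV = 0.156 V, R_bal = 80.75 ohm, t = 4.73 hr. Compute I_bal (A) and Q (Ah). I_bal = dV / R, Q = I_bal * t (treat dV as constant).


I_bal = dV / R = 0.156 / 80.75 = 0.0019319 A
Q = I_bal * t = 0.0019319 * 4.73 = 0.009138 Ah

I=0.0019319 A, Q=0.009138 Ah


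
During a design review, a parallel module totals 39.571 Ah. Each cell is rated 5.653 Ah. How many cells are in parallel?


n = C_total / C_cell = 39.571 / 5.653 = 7

7


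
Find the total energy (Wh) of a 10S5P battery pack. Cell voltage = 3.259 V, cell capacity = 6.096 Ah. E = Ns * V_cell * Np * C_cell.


E = Ns * Vcell * Np * Ccell = 10 * 3.259 * 5 * 6.096 = 993.3 Wh

993.3 Wh


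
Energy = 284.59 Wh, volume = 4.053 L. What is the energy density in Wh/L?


ED = E / V = 284.59 / 4.053 = 70.22 Wh/L

70.22 Wh/L


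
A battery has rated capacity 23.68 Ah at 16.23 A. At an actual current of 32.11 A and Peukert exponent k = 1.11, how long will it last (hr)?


t_rated = C / I_rated = 23.68 / 16.23 = 1.459 hr
(I_rated/I)^k = (0.50545)^1.11 = 0.4689
t = t_rated * (I_rated/I)^k = 1.459 * 0.4689 = 0.6841 hr

0.6841 hr


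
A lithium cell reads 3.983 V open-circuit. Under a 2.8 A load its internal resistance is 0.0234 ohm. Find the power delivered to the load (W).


Step 1: V_terminal = OCV - I*R = 3.983 - 2.8 * 0.0234 = 3.9175 V
Step 2: P_out = V_terminal * I = 3.9175 * 2.8 = 10.97 W

10.97 W


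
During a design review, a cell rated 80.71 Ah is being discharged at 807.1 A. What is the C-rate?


Rearranging: C_rate = 807.1 / 80.71 = 10C

10C


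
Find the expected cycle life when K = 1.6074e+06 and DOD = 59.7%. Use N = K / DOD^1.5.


Step 1: DOD^1.5 = 59.7^1.5 = 461.28
Step 2: N = 1.6074e+06 / 461.28 = 3485 cycles

3485 cycles


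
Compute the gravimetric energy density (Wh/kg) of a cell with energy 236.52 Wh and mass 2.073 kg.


Specific energy = 236.52 Wh / 2.073 kg = 114.1 Wh/kg

114.1 Wh/kg


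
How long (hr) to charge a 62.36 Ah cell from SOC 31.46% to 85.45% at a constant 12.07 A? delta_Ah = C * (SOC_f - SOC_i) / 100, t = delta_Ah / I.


delta_Ah = 62.36 * (85.45 - 31.46) / 100 = 33.668 Ah
t = delta_Ah / I = 33.668 / 12.07 = 2.789 hr

2.789 hr


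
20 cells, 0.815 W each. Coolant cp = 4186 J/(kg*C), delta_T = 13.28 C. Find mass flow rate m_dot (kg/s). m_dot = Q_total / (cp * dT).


Q_total = 20 * 0.815 = 16.3 W
m_dot = Q_total / (cp * dT) = 16.3 / (4186 * 13.28) = 2.932e-04 kg/s

2.932e-04 kg/s


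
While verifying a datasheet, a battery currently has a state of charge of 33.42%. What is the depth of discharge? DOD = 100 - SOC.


Complement of SOC: DOD = 100% - 33.42% = 66.58%

66.58%


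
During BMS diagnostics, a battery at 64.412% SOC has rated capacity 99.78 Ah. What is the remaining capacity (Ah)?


remaining = SOC / 100 * total = 64.412 / 100 * 99.78 = 64.27 Ah

64.27 Ah


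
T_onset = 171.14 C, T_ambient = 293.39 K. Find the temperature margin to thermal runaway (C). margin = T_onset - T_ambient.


Convert: T_ambient = 293.39 K = 20.24 C
margin = 171.14 - 20.24 = 150.9 C

150.9 C


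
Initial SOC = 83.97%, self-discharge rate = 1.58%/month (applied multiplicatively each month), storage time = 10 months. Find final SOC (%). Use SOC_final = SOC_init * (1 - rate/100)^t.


decay = (1 - 1.58/100)^10 = 0.85277
SOC_final = 83.97 * 0.85277 = 71.61%

71.61%


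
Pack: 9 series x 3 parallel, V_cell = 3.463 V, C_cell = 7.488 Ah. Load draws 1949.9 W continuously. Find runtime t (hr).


Step 1: E_pack = Ns * V_cell * Np * C_cell = 9 * 3.463 * 3 * 7.488 = 700.14 Wh
Step 2: t = E_pack / P = 700.14 / 1949.9 = 0.3591 hr

0.3591 hr


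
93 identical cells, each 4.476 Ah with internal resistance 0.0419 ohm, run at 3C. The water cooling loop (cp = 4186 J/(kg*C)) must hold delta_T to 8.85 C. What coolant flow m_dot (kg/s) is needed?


Step 1: I = 3 * 4.476 = 13.428 A
Step 2: Q_cell = I^2 * R = 13.428^2 * 0.0419 = 7.555 W
Step 3: Q_total = 93 * 7.555 = 702.62 W
Step 4: m_dot = Q_total / (cp * dT) = 702.62 / (4186 * 8.85) = 0.01897 kg/s

0.01897 kg/s


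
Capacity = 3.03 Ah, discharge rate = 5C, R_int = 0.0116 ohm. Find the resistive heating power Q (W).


Step 1: I = C_rate * capacity = 5 * 3.03 = 15.15 A
Step 2: Q = I^2 * R = 15.15^2 * 0.0116 = 229.52 * 0.0116 = 2.662 W

2.662 W


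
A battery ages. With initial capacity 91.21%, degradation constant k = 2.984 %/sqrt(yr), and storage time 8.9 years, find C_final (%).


Step 1: sqrt(8.9 yr) = 2.9833
Step 2: drop = 2.984 * 2.9833 = 8.9022
Step 3: C_final = 91.21 - 8.9022 = 82.31%

82.31%


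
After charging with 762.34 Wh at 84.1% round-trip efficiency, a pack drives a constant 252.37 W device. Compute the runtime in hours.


Step 1: E_discharge = eta/100 * E_charge = 84.1/100 * 762.34 = 641.13 Wh
Step 2: t = E_discharge / P = 641.13 / 252.37 = 2.540 hr

2.540 hr


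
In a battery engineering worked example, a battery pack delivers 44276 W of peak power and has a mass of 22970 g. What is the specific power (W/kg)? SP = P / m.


Convert: m = 22970 g = 22.97 kg
Specific power = 44276 W / 22.97 kg = 1928 W/kg

1928 W/kg


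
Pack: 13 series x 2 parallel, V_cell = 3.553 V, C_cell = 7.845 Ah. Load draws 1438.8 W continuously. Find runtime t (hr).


Step 1: E_pack = Ns * V_cell * Np * C_cell = 13 * 3.553 * 2 * 7.845 = 724.71 Wh
Step 2: t = E_pack / P = 724.71 / 1438.8 = 0.5037 hr

0.5037 hr


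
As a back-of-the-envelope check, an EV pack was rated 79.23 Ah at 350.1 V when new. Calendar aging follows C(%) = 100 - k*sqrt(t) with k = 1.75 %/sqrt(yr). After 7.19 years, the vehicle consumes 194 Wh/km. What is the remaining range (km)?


Step 1: capacity retention = 100 - 1.75 * sqrt(7.19) = 100 - 1.75 * 2.6814 = 95.308%
Step 2: C_now = 79.23 * 95.308/100 = 75.513 Ah
Step 3: E_pack = V * C_now = 350.1 * 75.513 = 26437 Wh
Step 4: range = E_pack / consumption = 26437 / 194 = 136.3 km

136.3 km


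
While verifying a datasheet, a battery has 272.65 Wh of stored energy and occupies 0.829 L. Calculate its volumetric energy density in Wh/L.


Volumetric ED = 272.65 Wh / 0.829 L = 328.9 Wh/L

328.9 Wh/L


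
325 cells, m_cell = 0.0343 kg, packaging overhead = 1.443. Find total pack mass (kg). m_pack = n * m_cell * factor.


Cell mass sum = 325 * 0.0343 = 11.148 kg
With overhead 1.443: m_pack = 11.148 * 1.443 = 16.09 kg

16.09 kg


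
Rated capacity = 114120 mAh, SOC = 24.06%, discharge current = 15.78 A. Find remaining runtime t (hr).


Convert: C_total = 114120 mAh = 114.12 Ah
Step 1: remaining = SOC/100 * C_total = 24.06/100 * 114.12 = 27.457 Ah
Step 2: t = remaining / I = 27.457 / 15.78 = 1.740 hr

1.740 hr


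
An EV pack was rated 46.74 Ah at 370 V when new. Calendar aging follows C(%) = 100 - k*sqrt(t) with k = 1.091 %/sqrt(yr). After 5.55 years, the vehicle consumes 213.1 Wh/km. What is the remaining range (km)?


Step 1: capacity retention = 100 - 1.091 * sqrt(5.55) = 100 - 1.091 * 2.3558 = 97.43%
Step 2: C_now = 46.74 * 97.43/100 = 45.539 Ah
Step 3: E_pack = V * C_now = 370 * 45.539 = 16849 Wh
Step 4: range = E_pack / consumption = 16849 / 213.1 = 79.07 km

79.07 km


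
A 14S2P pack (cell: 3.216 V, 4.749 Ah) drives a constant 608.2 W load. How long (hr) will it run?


Step 1: E_pack = Ns * V_cell * Np * C_cell = 14 * 3.216 * 2 * 4.749 = 427.64 Wh
Step 2: t = E_pack / P = 427.64 / 608.2 = 0.7031 hr

0.7031 hr


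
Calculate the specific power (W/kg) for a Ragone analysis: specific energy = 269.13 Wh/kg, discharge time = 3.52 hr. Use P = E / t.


Specific power = 269.13 Wh/kg / 3.52 hr = 76.46 W/kg

76.46 W/kg


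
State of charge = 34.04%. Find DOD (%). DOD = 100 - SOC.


Complement of SOC: DOD = 100% - 34.04% = 65.96%

65.96%


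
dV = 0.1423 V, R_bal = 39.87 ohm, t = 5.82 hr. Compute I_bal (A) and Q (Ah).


I_bal = dV / R = 0.1423 / 39.87 = 0.0035691 A
Q = I_bal * t = 0.0035691 * 5.82 = 0.02077 Ah

I=0.0035691 A, Q=0.02077 Ah


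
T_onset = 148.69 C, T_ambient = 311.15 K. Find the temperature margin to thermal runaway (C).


Convert: T_ambient = 311.15 K = 38 C
margin = 148.69 - 38 = 110.69 C

110.69 C


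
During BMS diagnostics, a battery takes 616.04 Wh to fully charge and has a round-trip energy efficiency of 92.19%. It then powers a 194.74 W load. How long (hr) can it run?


Step 1: E_discharge = eta/100 * E_charge = 92.19/100 * 616.04 = 567.93 Wh
Step 2: t = E_discharge / P = 567.93 / 194.74 = 2.916 hr

2.916 hr


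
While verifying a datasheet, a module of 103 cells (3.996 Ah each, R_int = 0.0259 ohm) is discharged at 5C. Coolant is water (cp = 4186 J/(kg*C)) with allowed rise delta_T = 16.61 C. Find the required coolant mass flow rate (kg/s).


Step 1: I = 5 * 3.996 = 19.98 A
Step 2: Q_cell = I^2 * R = 19.98^2 * 0.0259 = 10.339 W
Step 3: Q_total = 103 * 10.339 = 1064.9 W
Step 4: m_dot = Q_total / (cp * dT) = 1064.9 / (4186 * 16.61) = 0.01532 kg/s

0.01532 kg/s


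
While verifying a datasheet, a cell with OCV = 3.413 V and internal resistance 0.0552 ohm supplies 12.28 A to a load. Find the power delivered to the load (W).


Step 1: V_terminal = OCV - I*R = 3.413 - 12.28 * 0.0552 = 2.7351 V
Step 2: P_out = V_terminal * I = 2.7351 * 12.28 = 33.59 W

33.59 W


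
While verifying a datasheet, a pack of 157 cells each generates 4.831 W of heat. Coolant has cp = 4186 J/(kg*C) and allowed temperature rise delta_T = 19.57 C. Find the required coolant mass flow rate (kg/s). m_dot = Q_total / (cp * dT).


Q_total = 157 * 4.831 = 758.47 W
m_dot = Q_total / (cp * dT) = 758.47 / (4186 * 19.57) = 0.009259 kg/s

0.009259 kg/s


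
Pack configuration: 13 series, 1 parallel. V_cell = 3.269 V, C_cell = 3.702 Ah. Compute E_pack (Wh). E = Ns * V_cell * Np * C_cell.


E = Ns * Vcell * Np * Ccell = 13 * 3.269 * 1 * 3.702 = 157.3 Wh

157.3 Wh


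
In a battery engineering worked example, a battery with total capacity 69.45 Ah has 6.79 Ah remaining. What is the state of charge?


SOC = (remaining / total) * 100 = (6.79 / 69.45) * 100 = 9.777%

9.777%


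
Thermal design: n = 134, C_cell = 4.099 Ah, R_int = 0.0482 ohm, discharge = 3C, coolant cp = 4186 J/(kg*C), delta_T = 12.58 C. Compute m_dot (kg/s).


Step 1: I = 3 * 4.099 = 12.297 A
Step 2: Q_cell = I^2 * R = 12.297^2 * 0.0482 = 7.2886 W
Step 3: Q_total = 134 * 7.2886 = 976.67 W
Step 4: m_dot = Q_total / (cp * dT) = 976.67 / (4186 * 12.58) = 0.01855 kg/s

0.01855 kg/s


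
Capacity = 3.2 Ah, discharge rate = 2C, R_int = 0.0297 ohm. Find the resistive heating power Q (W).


Step 1: I = C_rate * capacity = 2 * 3.2 = 6.4 A
Step 2: Q = I^2 * R = 6.4^2 * 0.0297 = 40.96 * 0.0297 = 1.217 W

1.217 W


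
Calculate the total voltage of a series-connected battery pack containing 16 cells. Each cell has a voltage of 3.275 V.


Series voltages add: 16 * 3.275 V = 52.4 V

52.4 V


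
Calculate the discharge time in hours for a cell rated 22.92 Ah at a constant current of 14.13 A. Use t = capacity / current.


t = capacity / current = 22.92 / 14.13 = 1.622 hr

1.622 hr
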